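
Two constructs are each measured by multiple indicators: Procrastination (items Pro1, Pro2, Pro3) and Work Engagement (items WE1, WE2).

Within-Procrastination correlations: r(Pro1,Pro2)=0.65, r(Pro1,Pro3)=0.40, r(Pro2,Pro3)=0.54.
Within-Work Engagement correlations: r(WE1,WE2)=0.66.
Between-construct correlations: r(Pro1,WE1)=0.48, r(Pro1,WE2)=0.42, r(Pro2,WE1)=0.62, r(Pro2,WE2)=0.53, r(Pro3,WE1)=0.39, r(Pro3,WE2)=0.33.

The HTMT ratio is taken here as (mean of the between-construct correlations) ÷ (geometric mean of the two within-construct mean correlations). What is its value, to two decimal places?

Mean between = 2.77/6 = 0.4617.
Mean within-Pro = 1.59/3 = 0.5300; mean within-WE = 0.66/1 = 0.6600.
Geometric mean = √(0.5300 × 0.6600) = 0.5914.
HTMT = 0.4617 / 0.5914 = 0.78.

0.78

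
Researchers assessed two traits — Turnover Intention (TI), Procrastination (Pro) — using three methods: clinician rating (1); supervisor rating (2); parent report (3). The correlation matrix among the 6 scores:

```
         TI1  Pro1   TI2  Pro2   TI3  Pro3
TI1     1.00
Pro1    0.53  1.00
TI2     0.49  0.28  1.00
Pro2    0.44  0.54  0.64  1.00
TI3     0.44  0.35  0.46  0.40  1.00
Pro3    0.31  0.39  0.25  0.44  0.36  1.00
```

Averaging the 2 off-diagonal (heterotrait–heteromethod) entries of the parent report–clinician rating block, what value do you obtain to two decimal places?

HTHM values (method 3 × method 1): 0.35, 0.31; mean = 0.66/2 = 0.33.

0.33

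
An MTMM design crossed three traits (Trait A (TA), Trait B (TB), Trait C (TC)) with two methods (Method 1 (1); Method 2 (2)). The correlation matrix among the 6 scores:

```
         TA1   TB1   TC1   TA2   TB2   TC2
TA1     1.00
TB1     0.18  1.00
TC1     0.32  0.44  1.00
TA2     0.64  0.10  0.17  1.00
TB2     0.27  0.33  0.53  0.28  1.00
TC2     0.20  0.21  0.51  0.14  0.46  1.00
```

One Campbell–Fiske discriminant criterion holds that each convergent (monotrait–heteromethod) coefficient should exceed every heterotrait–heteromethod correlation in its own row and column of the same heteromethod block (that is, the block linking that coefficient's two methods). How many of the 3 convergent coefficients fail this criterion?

Convergent coefficients and their comparison sets:
TA (methods 1·2): 0.64 vs {0.27, 0.10, 0.20, 0.17} → pass.
TB (methods 1·2): 0.33 vs {0.10, 0.27, 0.21, 0.53} → fail.
TC (methods 1·2): 0.51 vs {0.17, 0.20, 0.53, 0.21} → fail.
2 of 3 fail.

2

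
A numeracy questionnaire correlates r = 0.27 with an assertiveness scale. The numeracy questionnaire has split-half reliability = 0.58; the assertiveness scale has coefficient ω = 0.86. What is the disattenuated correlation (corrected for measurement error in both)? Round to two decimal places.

0.38

r_true = r_obs / √(r_xx · r_yy) = 0.27 / √(0.58 × 0.86) = 0.27 / √0.4988 = 0.27 / 0.7063 ≈ 0.38.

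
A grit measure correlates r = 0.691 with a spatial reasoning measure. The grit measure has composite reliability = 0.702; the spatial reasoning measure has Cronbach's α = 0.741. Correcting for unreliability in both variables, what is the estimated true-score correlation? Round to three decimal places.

0.958

r_true = r_obs / √(r_xx · r_yy) = 0.691 / √(0.702 × 0.741) = 0.691 / √0.520182 = 0.691 / 0.7212 ≈ 0.958.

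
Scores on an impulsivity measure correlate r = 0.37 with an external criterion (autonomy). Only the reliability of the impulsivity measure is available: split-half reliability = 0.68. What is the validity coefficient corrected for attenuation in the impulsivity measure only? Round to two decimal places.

0.45

Single correction: r_c = r_obs / √r_xx = 0.37 / √0.68 = 0.37 / 0.8246 ≈ 0.45.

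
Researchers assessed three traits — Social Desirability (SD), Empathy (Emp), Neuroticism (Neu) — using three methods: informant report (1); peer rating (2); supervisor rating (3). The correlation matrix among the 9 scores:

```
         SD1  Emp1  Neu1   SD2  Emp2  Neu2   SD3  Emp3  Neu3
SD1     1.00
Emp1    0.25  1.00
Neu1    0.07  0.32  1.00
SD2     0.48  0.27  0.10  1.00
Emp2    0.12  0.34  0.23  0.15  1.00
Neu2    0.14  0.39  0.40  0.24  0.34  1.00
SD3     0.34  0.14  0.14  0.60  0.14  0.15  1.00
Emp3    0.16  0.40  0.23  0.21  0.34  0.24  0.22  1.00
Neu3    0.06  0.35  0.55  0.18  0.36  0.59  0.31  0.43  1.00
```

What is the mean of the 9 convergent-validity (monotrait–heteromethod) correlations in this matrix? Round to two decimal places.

0.45

Convergent values: 0.48, 0.34, 0.60, 0.34, 0.40, 0.34, 0.40, 0.55, 0.59; mean = 4.04/9 = 0.45.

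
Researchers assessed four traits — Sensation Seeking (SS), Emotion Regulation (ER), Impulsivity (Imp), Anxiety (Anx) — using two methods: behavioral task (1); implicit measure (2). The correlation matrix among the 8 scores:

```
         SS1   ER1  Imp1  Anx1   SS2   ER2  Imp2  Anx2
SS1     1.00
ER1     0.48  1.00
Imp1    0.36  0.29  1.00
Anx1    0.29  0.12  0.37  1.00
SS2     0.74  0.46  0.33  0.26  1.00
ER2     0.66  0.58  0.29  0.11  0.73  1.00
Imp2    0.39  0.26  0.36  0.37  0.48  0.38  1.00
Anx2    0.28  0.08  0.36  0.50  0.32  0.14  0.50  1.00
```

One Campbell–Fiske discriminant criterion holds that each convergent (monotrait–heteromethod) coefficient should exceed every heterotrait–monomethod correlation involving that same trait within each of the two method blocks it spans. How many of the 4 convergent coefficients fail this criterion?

3

Each convergent coefficient versus the relevant comparison correlations:
SS (methods 1·2): 0.74 vs {0.48, 0.73, 0.36, 0.48, 0.29, 0.32} → pass.
ER (methods 1·2): 0.58 vs {0.48, 0.73, 0.29, 0.38, 0.12, 0.14} → fail.
Imp (methods 1·2): 0.36 vs {0.36, 0.48, 0.29, 0.38, 0.37, 0.50} → fail.
Anx (methods 1·2): 0.50 vs {0.29, 0.32, 0.12, 0.14, 0.37, 0.50} → fail.
3 of 4 fail.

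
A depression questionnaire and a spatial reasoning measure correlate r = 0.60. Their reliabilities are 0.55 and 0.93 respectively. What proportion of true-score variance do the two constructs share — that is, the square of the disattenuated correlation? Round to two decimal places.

0.70

Disattenuated r = 0.60 / √(0.55 × 0.93) = 0.60 / 0.7152 = 0.8389.
Shared true-score variance = 0.8389² = 0.7038 ≈ 0.70.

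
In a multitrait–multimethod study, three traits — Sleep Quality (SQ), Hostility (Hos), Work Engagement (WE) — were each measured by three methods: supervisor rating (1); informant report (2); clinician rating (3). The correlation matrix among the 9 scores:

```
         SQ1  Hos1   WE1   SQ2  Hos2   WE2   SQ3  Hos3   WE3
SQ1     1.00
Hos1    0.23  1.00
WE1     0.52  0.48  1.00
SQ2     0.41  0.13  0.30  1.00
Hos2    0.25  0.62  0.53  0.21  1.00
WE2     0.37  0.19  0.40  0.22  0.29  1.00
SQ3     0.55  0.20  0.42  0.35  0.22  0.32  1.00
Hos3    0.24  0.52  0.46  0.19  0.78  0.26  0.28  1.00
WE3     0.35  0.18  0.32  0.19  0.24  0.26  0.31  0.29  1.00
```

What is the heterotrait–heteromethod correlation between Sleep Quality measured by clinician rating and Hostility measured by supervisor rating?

Different traits and methods: r(SQ3, Hos1) = 0.20.

0.20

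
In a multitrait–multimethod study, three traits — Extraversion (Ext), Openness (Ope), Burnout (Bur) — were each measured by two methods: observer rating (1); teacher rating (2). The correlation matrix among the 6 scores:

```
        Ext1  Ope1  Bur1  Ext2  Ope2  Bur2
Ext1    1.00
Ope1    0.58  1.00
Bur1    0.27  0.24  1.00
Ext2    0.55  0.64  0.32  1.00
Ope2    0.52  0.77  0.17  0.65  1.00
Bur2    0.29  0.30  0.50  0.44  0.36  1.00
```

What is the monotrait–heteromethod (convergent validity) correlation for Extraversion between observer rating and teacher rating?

Same trait (Ext), different methods: r(Ext1, Ext2) = 0.55.

0.55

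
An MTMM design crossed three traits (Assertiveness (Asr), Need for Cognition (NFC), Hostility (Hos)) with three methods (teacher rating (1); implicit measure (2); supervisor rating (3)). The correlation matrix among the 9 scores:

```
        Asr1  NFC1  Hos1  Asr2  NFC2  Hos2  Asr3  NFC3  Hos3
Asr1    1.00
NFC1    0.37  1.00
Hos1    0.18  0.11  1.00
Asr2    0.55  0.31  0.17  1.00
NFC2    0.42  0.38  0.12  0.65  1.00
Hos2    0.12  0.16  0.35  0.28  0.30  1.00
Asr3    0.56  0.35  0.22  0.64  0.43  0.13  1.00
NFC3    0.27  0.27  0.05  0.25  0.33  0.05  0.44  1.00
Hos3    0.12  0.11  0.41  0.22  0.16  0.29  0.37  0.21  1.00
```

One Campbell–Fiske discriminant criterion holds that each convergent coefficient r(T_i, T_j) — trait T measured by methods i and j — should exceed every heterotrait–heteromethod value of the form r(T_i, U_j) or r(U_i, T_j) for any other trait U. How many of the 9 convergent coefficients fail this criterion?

3

Checking each validity diagonal entry against its comparison values:
Asr (methods 1·2): 0.55 vs {0.42, 0.31, 0.12, 0.17} → pass.
Asr (methods 1·3): 0.56 vs {0.27, 0.35, 0.12, 0.22} → pass.
Asr (methods 2·3): 0.64 vs {0.25, 0.43, 0.22, 0.13} → pass.
NFC (methods 1·2): 0.38 vs {0.31, 0.42, 0.16, 0.12} → fail.
NFC (methods 1·3): 0.27 vs {0.35, 0.27, 0.11, 0.05} → fail.
NFC (methods 2·3): 0.33 vs {0.43, 0.25, 0.16, 0.05} → fail.
Hos (methods 1·2): 0.35 vs {0.17, 0.12, 0.12, 0.16} → pass.
Hos (methods 1·3): 0.41 vs {0.22, 0.12, 0.05, 0.11} → pass.
Hos (methods 2·3): 0.29 vs {0.13, 0.22, 0.05, 0.16} → pass.
3 of 9 fail.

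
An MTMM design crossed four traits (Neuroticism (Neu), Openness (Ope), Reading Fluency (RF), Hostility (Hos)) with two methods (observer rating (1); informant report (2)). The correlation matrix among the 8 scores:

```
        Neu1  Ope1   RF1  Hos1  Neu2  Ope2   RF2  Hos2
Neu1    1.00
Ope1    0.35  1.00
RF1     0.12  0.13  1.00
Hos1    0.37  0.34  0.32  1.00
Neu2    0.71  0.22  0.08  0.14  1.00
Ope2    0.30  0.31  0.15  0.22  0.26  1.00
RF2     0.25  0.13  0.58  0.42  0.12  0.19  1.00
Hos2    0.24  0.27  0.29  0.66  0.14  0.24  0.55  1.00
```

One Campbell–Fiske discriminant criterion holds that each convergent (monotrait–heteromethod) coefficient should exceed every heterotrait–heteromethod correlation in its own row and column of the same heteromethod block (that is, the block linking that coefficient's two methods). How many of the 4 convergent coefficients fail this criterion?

Checking each validity diagonal entry against its comparison values:
Neu (methods 1·2): 0.71 vs {0.30, 0.22, 0.25, 0.08, 0.24, 0.14} → pass.
Ope (methods 1·2): 0.31 vs {0.22, 0.30, 0.13, 0.15, 0.27, 0.22} → pass.
RF (methods 1·2): 0.58 vs {0.08, 0.25, 0.15, 0.13, 0.29, 0.42} → pass.
Hos (methods 1·2): 0.66 vs {0.14, 0.24, 0.22, 0.27, 0.42, 0.29} → pass.
0 of 4 fail.

0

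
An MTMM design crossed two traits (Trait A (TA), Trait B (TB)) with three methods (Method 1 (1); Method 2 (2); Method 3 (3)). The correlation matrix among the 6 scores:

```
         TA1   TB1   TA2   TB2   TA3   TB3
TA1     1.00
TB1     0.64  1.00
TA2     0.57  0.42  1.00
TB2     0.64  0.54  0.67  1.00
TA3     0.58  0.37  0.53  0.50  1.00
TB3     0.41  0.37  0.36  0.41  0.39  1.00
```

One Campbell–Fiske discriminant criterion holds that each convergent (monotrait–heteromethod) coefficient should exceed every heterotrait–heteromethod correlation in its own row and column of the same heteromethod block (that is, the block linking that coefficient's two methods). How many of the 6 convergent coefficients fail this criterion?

4

Checking each validity diagonal entry against its comparison values:
TA (methods 1·2): 0.57 vs {0.64, 0.42} → fail.
TA (methods 1·3): 0.58 vs {0.41, 0.37} → pass.
TA (methods 2·3): 0.53 vs {0.36, 0.50} → pass.
TB (methods 1·2): 0.54 vs {0.42, 0.64} → fail.
TB (methods 1·3): 0.37 vs {0.37, 0.41} → fail.
TB (methods 2·3): 0.41 vs {0.50, 0.36} → fail.
4 of 6 fail.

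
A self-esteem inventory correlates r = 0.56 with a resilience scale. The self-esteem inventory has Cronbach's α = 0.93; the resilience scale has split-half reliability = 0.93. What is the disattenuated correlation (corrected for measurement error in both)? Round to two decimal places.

0.60

r_true = r_obs / √(r_xx · r_yy) = 0.56 / √(0.93 × 0.93) = 0.56 / √0.8649 = 0.56 / 0.9300 ≈ 0.60.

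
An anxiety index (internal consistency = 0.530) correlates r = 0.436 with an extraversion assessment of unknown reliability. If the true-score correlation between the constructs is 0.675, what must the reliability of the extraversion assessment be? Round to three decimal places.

r_true = r_obs / √(r_xx · r_yy) ⇒ 0.675 = 0.436 / √(0.530 · r_yy).
√(0.530 · r_yy) = 0.436 / 0.675 = 0.6459; 0.530 · r_yy = 0.4172; r_yy = 0.4172 / 0.530 ≈ 0.787.

0.787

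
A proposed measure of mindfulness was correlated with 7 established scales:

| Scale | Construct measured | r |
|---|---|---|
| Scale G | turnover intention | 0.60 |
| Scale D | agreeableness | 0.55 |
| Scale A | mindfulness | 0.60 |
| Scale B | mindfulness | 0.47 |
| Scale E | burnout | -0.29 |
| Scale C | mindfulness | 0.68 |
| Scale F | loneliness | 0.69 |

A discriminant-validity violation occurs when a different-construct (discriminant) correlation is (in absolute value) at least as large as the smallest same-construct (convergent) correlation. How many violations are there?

3

Convergent (same construct = mindfulness): Scale A, Scale B, Scale C.
Smallest convergent = 0.47. Discriminant |r|: 0.60, 0.55, 0.29, 0.69; count ≥ 0.47 → 3.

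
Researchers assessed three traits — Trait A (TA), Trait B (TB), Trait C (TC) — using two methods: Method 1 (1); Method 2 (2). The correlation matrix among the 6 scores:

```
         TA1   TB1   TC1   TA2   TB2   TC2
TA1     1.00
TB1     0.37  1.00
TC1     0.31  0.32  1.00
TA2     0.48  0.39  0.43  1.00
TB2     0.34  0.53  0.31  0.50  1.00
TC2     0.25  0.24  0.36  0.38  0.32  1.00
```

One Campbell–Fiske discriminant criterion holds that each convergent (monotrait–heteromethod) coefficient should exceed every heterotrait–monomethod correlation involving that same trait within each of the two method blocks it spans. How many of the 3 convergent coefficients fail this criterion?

2

Convergent coefficients and their comparison sets:
TA (methods 1·2): 0.48 vs {0.37, 0.50, 0.31, 0.38} → fail.
TB (methods 1·2): 0.53 vs {0.37, 0.50, 0.32, 0.32} → pass.
TC (methods 1·2): 0.36 vs {0.31, 0.38, 0.32, 0.32} → fail.
2 of 3 fail.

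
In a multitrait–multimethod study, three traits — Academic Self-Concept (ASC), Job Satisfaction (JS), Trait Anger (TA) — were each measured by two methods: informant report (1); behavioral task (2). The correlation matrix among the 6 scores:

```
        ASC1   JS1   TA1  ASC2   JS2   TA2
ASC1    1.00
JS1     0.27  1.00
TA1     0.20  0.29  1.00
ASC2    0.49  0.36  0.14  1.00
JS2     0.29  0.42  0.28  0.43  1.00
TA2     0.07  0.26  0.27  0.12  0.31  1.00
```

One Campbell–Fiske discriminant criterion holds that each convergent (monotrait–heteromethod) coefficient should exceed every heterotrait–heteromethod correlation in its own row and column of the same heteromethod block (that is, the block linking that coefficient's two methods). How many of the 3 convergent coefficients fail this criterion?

1

Checking each validity diagonal entry against its comparison values:
ASC (methods 1·2): 0.49 vs {0.29, 0.36, 0.07, 0.14} → pass.
JS (methods 1·2): 0.42 vs {0.36, 0.29, 0.26, 0.28} → pass.
TA (methods 1·2): 0.27 vs {0.14, 0.07, 0.28, 0.26} → fail.
1 of 3 fail.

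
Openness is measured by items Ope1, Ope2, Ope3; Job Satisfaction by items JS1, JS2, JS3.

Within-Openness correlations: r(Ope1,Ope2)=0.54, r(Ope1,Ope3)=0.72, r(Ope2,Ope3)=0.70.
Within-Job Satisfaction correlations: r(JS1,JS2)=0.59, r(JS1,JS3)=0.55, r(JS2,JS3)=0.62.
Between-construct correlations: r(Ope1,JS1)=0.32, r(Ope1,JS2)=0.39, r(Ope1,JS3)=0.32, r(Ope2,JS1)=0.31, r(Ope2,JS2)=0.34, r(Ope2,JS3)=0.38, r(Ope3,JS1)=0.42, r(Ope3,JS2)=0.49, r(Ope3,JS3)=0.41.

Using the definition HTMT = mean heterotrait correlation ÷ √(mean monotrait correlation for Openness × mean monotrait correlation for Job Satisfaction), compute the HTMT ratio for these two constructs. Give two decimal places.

Mean heterotrait r = 3.38/9 = 0.3756.
Mean within-Ope = 1.96/3 = 0.6533; mean within-JS = 1.76/3 = 0.5867.
Geometric mean = √(0.6533 × 0.5867) = 0.6191.
HTMT = 0.3756 / 0.6191 = 0.61.

0.61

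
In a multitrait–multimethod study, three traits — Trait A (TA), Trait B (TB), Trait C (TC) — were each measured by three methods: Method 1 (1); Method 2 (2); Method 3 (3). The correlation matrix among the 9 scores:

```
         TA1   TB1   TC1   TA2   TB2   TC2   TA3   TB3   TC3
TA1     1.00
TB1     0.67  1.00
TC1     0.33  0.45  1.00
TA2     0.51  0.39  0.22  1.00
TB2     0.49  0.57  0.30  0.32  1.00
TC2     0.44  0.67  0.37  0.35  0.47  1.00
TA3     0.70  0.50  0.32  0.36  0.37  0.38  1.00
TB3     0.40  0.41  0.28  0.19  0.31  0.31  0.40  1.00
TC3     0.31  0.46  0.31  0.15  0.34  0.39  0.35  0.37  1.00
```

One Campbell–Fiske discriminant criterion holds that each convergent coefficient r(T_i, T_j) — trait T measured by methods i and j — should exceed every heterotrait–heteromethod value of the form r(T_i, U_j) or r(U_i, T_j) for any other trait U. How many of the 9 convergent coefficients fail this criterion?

6

Checking each validity diagonal entry against its comparison values:
TA (methods 1·2): 0.51 vs {0.49, 0.39, 0.44, 0.22} → pass.
TA (methods 1·3): 0.70 vs {0.40, 0.50, 0.31, 0.32} → pass.
TA (methods 2·3): 0.36 vs {0.19, 0.37, 0.15, 0.38} → fail.
TB (methods 1·2): 0.57 vs {0.39, 0.49, 0.67, 0.30} → fail.
TB (methods 1·3): 0.41 vs {0.50, 0.40, 0.46, 0.28} → fail.
TB (methods 2·3): 0.31 vs {0.37, 0.19, 0.34, 0.31} → fail.
TC (methods 1·2): 0.37 vs {0.22, 0.44, 0.30, 0.67} → fail.
TC (methods 1·3): 0.31 vs {0.32, 0.31, 0.28, 0.46} → fail.
TC (methods 2·3): 0.39 vs {0.38, 0.15, 0.31, 0.34} → pass.
6 of 9 fail.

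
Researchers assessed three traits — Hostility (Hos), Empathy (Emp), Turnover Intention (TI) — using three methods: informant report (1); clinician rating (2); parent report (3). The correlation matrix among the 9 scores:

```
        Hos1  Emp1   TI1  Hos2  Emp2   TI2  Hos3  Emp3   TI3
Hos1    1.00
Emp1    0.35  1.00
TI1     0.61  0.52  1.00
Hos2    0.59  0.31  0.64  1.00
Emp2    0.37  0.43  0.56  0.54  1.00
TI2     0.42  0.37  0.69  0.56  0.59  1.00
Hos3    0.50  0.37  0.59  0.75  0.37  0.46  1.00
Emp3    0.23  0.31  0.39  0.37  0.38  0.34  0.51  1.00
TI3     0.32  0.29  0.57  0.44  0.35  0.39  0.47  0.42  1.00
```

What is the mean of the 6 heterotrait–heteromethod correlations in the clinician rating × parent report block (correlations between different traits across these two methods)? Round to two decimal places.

HTHM values (method 2 × method 3): 0.37, 0.44, 0.37, 0.35, 0.46, 0.34; mean = 2.33/6 = 0.39.

0.39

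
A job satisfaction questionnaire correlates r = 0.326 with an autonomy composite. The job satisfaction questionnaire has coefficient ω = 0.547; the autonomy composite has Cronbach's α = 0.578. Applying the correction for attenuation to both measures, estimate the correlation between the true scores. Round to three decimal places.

r_true = r_obs / √(r_xx · r_yy) = 0.326 / √(0.547 × 0.578) = 0.326 / √0.316166 = 0.326 / 0.5623 ≈ 0.580.

0.580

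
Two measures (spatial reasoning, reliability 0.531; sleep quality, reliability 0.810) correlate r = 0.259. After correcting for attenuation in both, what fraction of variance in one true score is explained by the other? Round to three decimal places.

0.156

Disattenuated r = 0.259 / √(0.531 × 0.810) = 0.259 / 0.6558 = 0.3949.
Shared true-score variance = 0.3949² = 0.1559 ≈ 0.156.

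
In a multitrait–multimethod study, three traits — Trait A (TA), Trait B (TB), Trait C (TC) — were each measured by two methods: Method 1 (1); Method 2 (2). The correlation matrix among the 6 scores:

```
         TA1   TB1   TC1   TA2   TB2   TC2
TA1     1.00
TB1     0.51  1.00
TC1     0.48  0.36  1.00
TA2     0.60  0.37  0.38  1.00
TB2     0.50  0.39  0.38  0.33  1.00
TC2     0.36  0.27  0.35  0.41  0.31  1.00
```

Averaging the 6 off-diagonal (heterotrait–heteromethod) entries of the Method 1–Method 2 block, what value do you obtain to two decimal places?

HTHM values (method 1 × method 2): 0.50, 0.36, 0.37, 0.27, 0.38, 0.38; mean = 2.26/6 = 0.38.

0.38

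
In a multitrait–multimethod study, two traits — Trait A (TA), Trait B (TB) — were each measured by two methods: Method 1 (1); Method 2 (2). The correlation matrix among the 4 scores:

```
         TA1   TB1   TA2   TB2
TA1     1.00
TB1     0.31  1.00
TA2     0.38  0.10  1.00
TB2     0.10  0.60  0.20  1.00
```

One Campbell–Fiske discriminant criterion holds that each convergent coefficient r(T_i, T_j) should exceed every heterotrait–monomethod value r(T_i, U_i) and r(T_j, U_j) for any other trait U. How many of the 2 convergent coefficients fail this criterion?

Convergent coefficients and their comparison sets:
TA (methods 1·2): 0.38 vs {0.31, 0.20} → pass.
TB (methods 1·2): 0.60 vs {0.31, 0.20} → pass.
0 of 2 fail.

0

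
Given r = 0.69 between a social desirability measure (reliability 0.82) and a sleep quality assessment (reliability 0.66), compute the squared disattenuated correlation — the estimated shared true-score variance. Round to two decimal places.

Disattenuated r = 0.69 / √(0.82 × 0.66) = 0.69 / 0.7357 = 0.9379.
Shared true-score variance = 0.9379² = 0.8797 ≈ 0.88.

0.88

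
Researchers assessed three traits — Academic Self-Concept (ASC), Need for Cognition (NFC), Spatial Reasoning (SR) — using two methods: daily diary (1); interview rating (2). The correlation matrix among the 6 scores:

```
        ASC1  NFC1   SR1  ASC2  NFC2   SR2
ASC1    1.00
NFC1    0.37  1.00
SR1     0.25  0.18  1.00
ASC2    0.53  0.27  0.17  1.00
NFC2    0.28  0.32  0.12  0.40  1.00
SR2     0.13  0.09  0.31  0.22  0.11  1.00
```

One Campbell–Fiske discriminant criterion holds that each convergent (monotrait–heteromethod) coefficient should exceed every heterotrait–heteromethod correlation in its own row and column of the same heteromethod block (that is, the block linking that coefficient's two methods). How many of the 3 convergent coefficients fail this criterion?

Each convergent coefficient versus the relevant comparison correlations:
ASC (methods 1·2): 0.53 vs {0.28, 0.27, 0.13, 0.17} → pass.
NFC (methods 1·2): 0.32 vs {0.27, 0.28, 0.09, 0.12} → pass.
SR (methods 1·2): 0.31 vs {0.17, 0.13, 0.12, 0.09} → pass.
0 of 3 fail.

0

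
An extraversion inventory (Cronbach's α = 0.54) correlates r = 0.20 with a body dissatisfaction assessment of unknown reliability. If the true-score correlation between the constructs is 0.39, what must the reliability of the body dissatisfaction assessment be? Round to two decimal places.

0.49

r_true = r_obs / √(r_xx · r_yy) ⇒ 0.39 = 0.20 / √(0.54 · r_yy).
√(0.54 · r_yy) = 0.20 / 0.39 = 0.5128; 0.54 · r_yy = 0.2630; r_yy = 0.2630 / 0.54 ≈ 0.49.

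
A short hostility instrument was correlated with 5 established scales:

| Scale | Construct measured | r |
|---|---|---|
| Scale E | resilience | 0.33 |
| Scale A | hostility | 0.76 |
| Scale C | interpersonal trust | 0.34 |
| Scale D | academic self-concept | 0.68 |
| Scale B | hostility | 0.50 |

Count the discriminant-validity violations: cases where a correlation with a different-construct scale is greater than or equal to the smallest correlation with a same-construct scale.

Convergent (same construct = hostility): Scale A, Scale B.
Smallest convergent = 0.50. Discriminant values: 0.33, 0.34, 0.68; count ≥ 0.50 → 1.

1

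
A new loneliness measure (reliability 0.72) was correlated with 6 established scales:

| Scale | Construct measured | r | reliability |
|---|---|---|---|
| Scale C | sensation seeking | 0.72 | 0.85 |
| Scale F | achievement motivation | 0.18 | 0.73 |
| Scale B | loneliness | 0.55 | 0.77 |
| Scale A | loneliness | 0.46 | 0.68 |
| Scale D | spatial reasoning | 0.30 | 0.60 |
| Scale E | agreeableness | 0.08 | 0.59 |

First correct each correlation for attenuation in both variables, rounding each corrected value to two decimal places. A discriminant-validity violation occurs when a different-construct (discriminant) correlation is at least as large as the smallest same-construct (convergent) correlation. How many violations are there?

1

Disattenuated r (r / √(r_scale · r_new)):
  Scale C (disc): 0.72 / √(0.85·0.72) = 0.92
  Scale F (disc): 0.18 / √(0.73·0.72) = 0.25
  Scale B (conv): 0.55 / √(0.77·0.72) = 0.74
  Scale A (conv): 0.46 / √(0.68·0.72) = 0.66
  Scale D (disc): 0.30 / √(0.60·0.72) = 0.46
  Scale E (disc): 0.08 / √(0.59·0.72) = 0.12
Smallest convergent = 0.66. Discriminant values: 0.92, 0.25, 0.46, 0.12; count ≥ 0.66 → 1.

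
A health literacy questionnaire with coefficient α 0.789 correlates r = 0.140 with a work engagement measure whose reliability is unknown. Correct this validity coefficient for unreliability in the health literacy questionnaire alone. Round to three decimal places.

Single correction: r_c = r_obs / √r_xx = 0.140 / √0.789 = 0.140 / 0.8883 ≈ 0.158.

0.158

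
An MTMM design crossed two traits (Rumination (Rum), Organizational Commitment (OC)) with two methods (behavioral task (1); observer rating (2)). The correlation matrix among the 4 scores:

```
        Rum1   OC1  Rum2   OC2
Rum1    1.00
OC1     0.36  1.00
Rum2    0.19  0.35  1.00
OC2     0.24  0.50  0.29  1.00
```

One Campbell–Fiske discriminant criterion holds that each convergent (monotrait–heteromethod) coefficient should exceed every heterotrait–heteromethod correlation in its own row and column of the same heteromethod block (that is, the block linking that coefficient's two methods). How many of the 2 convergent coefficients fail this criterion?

1

Checking each validity diagonal entry against its comparison values:
Rum (methods 1·2): 0.19 vs {0.24, 0.35} → fail.
OC (methods 1·2): 0.50 vs {0.35, 0.24} → pass.
1 of 2 fail.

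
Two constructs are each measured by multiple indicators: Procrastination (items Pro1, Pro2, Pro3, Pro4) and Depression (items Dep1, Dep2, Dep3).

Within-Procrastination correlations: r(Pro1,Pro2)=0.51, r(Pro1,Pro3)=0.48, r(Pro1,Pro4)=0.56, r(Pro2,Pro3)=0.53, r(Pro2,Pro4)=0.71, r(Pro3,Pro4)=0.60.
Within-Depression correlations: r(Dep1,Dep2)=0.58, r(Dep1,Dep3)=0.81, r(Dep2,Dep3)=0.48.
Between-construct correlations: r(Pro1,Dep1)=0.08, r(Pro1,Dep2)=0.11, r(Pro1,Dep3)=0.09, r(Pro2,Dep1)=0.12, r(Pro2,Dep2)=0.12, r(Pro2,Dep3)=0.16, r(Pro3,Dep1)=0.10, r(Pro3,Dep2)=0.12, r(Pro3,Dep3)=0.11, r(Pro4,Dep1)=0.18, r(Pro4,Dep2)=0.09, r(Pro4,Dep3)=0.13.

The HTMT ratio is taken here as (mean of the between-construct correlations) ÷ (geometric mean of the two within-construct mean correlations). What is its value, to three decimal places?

0.198

Mean heterotrait r = 1.41/12 = 0.1175.
Mean within-Pro = 3.39/6 = 0.5650; mean within-Dep = 1.87/3 = 0.6233.
Geometric mean = √(0.5650 × 0.6233) = 0.5934.
HTMT = 0.1175 / 0.5934 = 0.198.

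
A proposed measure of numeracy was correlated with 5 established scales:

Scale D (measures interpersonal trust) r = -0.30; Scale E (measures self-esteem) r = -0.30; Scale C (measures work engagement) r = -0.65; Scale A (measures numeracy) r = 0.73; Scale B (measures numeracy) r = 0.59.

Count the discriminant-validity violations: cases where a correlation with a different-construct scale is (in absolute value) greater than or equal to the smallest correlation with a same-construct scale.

1

Convergent (same construct = numeracy): Scale A, Scale B.
Smallest convergent = 0.59. Discriminant |r|: 0.30, 0.30, 0.65; count ≥ 0.59 → 1.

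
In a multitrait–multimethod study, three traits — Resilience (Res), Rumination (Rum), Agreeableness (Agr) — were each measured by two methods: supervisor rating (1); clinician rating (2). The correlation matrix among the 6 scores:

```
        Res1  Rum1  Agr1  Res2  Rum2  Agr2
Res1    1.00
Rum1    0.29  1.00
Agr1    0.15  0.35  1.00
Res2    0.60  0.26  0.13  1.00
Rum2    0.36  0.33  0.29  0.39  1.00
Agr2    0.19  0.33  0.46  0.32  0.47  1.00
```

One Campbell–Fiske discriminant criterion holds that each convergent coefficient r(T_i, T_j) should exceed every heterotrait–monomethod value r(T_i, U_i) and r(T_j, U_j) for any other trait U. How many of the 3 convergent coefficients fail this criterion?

Convergent coefficients and their comparison sets:
Res (methods 1·2): 0.60 vs {0.29, 0.39, 0.15, 0.32} → pass.
Rum (methods 1·2): 0.33 vs {0.29, 0.39, 0.35, 0.47} → fail.
Agr (methods 1·2): 0.46 vs {0.15, 0.32, 0.35, 0.47} → fail.
2 of 3 fail.

2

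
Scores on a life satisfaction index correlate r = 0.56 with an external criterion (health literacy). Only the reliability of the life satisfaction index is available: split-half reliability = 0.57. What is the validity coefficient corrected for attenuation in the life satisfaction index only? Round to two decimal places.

0.74

Single correction: r_c = r_obs / √r_xx = 0.56 / √0.57 = 0.56 / 0.7550 ≈ 0.74.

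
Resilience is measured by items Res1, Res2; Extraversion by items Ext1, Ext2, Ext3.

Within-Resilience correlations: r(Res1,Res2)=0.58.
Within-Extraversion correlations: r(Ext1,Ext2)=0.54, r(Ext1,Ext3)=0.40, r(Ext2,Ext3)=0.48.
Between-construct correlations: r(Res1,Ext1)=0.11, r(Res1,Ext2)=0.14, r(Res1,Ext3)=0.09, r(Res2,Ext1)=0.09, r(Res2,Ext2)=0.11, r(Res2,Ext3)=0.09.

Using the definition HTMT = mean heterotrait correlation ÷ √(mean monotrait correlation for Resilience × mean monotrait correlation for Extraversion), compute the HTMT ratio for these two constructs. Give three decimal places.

Between-construct mean = 0.63/6 = 0.1050.
Mean within-Res = 0.58/1 = 0.5800; mean within-Ext = 1.42/3 = 0.4733.
Geometric mean = √(0.5800 × 0.4733) = 0.5239.
HTMT = 0.1050 / 0.5239 = 0.200.

0.200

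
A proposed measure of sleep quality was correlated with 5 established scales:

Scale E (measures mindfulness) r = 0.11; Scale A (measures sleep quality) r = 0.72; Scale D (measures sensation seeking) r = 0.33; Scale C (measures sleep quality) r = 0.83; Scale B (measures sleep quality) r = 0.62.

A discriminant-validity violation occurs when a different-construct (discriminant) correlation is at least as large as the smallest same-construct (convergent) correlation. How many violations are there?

0

Convergent (same construct = sleep quality): Scale A, Scale C, Scale B.
Smallest convergent = 0.62. Discriminant values: 0.11, 0.33; count ≥ 0.62 → 0.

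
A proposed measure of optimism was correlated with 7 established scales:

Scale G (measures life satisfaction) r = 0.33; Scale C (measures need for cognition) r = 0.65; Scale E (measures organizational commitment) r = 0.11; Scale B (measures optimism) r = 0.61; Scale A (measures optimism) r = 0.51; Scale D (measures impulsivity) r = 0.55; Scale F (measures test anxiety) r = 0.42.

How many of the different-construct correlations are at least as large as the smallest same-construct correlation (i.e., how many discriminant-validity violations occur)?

Convergent (same construct = optimism): Scale B, Scale A.
Smallest convergent = 0.51. Discriminant values: 0.33, 0.65, 0.11, 0.55, 0.42; count ≥ 0.51 → 2.

2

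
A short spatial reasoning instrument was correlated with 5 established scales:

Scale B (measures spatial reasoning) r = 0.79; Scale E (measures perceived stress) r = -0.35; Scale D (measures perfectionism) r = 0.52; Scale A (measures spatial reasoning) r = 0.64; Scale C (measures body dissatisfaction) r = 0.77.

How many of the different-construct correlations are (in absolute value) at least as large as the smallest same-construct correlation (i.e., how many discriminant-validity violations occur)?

1

Convergent (same construct = spatial reasoning): Scale B, Scale A.
Smallest convergent = 0.64. Discriminant |r|: 0.35, 0.52, 0.77; count ≥ 0.64 → 1.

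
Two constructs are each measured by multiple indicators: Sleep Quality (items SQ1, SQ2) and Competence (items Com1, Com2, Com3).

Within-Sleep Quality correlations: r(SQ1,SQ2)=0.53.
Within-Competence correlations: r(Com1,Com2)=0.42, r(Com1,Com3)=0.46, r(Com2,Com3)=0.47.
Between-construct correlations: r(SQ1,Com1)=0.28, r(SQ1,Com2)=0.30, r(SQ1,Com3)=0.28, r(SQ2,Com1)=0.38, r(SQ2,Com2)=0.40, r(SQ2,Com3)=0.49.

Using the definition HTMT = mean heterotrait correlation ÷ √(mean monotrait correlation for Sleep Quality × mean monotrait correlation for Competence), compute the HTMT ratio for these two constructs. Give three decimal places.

Mean heterotrait r = 2.13/6 = 0.3550.
Mean within-SQ = 0.53/1 = 0.5300; mean within-Com = 1.35/3 = 0.4500.
Geometric mean = √(0.5300 × 0.4500) = 0.4884.
HTMT = 0.3550 / 0.4884 = 0.727.

0.727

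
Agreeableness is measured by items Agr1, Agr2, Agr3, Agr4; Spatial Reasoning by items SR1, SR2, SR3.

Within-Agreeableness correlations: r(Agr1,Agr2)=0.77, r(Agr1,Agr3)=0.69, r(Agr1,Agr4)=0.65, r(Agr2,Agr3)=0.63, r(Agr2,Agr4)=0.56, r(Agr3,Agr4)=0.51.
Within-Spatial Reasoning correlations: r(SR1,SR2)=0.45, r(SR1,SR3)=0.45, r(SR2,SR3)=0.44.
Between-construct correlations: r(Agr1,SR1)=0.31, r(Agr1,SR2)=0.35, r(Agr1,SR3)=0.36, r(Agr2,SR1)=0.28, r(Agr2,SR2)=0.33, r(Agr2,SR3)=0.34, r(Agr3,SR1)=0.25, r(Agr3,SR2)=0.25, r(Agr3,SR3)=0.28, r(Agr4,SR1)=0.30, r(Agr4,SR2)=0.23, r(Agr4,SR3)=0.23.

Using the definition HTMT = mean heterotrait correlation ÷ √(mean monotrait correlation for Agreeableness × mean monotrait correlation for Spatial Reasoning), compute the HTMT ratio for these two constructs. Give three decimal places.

Between-construct mean = 3.51/12 = 0.2925.
Mean within-Agr = 3.81/6 = 0.6350; mean within-SR = 1.34/3 = 0.4467.
Geometric mean = √(0.6350 × 0.4467) = 0.5326.
HTMT = 0.2925 / 0.5326 = 0.549.

0.549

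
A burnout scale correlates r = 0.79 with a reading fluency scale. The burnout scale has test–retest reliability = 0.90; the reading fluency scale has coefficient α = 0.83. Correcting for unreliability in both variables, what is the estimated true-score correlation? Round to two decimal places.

0.91

r_true = r_obs / √(r_xx · r_yy) = 0.79 / √(0.90 × 0.83) = 0.79 / √0.7470 = 0.79 / 0.8643 ≈ 0.91.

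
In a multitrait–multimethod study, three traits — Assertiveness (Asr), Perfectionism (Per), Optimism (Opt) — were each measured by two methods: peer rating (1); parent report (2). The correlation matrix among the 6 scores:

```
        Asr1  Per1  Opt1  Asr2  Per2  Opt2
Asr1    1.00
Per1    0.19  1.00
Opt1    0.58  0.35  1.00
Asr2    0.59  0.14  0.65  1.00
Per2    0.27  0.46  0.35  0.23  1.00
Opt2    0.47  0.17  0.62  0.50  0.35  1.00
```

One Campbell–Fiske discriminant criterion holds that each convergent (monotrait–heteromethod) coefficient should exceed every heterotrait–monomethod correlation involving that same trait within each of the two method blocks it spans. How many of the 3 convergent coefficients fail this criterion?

0

Checking each validity diagonal entry against its comparison values:
Asr (methods 1·2): 0.59 vs {0.19, 0.23, 0.58, 0.50} → pass.
Per (methods 1·2): 0.46 vs {0.19, 0.23, 0.35, 0.35} → pass.
Opt (methods 1·2): 0.62 vs {0.58, 0.50, 0.35, 0.35} → pass.
0 of 3 fail.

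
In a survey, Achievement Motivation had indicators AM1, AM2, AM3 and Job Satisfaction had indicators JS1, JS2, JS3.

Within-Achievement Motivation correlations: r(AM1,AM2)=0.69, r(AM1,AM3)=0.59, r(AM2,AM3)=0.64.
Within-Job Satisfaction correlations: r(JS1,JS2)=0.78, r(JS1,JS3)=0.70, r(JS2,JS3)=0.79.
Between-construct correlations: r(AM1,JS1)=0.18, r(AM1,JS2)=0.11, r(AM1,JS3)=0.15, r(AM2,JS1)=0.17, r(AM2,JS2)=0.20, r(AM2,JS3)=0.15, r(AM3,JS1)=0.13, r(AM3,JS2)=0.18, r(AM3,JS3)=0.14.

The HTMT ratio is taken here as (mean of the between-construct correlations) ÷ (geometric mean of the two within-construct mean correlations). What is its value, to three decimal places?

Mean heterotrait r = 1.41/9 = 0.1567.
Mean within-AM = 1.92/3 = 0.6400; mean within-JS = 2.27/3 = 0.7567.
Geometric mean = √(0.6400 × 0.7567) = 0.6959.
HTMT = 0.1567 / 0.6959 = 0.225.

0.225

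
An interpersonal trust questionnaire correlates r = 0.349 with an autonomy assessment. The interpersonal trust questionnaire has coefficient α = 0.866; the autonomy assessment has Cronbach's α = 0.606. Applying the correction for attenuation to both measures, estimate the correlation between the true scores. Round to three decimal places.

0.482

r_true = r_obs / √(r_xx · r_yy) = 0.349 / √(0.866 × 0.606) = 0.349 / √0.524796 = 0.349 / 0.7244 ≈ 0.482.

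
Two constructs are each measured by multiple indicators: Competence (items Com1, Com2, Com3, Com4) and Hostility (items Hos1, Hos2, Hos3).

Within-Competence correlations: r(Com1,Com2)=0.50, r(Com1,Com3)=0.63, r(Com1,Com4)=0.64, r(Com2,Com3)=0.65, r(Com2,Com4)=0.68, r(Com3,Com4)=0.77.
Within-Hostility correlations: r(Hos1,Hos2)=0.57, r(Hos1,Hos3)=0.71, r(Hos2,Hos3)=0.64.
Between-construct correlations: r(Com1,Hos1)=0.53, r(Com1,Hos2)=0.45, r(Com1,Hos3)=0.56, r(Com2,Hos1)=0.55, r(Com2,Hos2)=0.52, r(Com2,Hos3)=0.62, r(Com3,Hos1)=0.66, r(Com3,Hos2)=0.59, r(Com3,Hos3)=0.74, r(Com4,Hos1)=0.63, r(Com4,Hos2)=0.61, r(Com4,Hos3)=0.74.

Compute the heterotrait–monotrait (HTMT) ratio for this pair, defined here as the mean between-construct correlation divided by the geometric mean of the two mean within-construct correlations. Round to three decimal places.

Mean between = 7.20/12 = 0.6000.
Mean within-Com = 3.87/6 = 0.6450; mean within-Hos = 1.92/3 = 0.6400.
Geometric mean = √(0.6450 × 0.6400) = 0.6425.
HTMT = 0.6000 / 0.6425 = 0.934.

0.934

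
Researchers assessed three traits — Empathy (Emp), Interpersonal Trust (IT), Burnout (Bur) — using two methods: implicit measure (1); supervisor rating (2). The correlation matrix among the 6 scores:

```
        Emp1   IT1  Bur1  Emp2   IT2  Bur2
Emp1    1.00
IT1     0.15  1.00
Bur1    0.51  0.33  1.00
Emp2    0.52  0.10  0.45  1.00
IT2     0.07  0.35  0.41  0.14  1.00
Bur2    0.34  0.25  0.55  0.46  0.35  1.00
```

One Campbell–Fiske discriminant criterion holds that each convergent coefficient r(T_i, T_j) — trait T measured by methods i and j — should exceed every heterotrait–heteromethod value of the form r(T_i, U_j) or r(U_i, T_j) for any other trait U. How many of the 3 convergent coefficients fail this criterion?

1

Convergent coefficients and their comparison sets:
Emp (methods 1·2): 0.52 vs {0.07, 0.10, 0.34, 0.45} → pass.
IT (methods 1·2): 0.35 vs {0.10, 0.07, 0.25, 0.41} → fail.
Bur (methods 1·2): 0.55 vs {0.45, 0.34, 0.41, 0.25} → pass.
1 of 3 fail.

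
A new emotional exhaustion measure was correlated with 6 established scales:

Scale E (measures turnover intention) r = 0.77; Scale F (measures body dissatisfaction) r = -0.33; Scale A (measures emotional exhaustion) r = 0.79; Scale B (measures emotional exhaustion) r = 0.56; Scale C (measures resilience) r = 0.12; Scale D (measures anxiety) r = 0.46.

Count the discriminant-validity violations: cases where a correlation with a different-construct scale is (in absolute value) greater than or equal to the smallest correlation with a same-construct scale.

Convergent (same construct = emotional exhaustion): Scale A, Scale B.
Smallest convergent = 0.56. Discriminant |r|: 0.77, 0.33, 0.12, 0.46; count ≥ 0.56 → 1.

1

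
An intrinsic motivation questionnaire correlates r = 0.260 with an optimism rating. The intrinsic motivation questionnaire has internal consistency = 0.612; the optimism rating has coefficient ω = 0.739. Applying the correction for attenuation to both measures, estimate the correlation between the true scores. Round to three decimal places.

0.387

r_true = r_obs / √(r_xx · r_yy) = 0.260 / √(0.612 × 0.739) = 0.260 / √0.452268 = 0.260 / 0.6725 ≈ 0.387.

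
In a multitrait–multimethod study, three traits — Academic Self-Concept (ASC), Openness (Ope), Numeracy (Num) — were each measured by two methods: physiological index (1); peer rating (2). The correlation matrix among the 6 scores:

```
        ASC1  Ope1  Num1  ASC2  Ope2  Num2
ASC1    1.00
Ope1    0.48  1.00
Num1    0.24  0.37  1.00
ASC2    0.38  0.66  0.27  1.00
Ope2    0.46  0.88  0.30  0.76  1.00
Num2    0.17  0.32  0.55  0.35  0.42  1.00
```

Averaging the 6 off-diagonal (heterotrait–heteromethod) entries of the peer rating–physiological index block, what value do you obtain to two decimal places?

0.36

HTHM values (method 2 × method 1): 0.66, 0.27, 0.46, 0.30, 0.17, 0.32; mean = 2.18/6 = 0.36.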